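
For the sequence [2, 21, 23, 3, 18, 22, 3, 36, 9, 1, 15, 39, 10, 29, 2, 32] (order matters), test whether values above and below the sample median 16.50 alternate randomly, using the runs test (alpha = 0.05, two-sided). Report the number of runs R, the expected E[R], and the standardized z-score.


Step 1: Compute median = 16.50; label A = above, B = below.
Labels in order: BAABAABABBBABABA  (n_A = 8, n_B = 8)
Step 2: Count runs R = 12.
Step 3: Under H0 (random ordering), E[R] = 2*n_A*n_B/(n_A+n_B) + 1 = 2*8*8/16 + 1 = 9.0000.
        Var[R] = 2*n_A*n_B*(2*n_A*n_B - n_A - n_B) / ((n_A+n_B)^2 * (n_A+n_B-1)) = 14336/3840 = 3.7333.
        SD[R] = 1.9322.
Step 4: Continuity-corrected z = (R - 0.5 - E[R]) / SD[R] = (12 - 0.5 - 9.0000) / 1.9322 = 1.2939.
Step 5: Two-sided p-value via normal approximation = 2*(1 - Phi(|z|)) = 0.195709.
Step 6: alpha = 0.05. fail to reject H0.

R = 12, z = 1.2939, p = 0.195709, fail to reject H0.


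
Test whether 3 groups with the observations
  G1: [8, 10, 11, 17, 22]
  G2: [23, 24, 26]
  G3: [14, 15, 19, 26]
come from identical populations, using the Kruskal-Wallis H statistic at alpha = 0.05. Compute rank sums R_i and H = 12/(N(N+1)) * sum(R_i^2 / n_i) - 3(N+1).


Step 1: Combine all N = 12 observations and assign midranks.
sorted (value, group, rank): (8,G1,1), (10,G1,2), (11,G1,3), (14,G3,4), (15,G3,5), (17,G1,6), (19,G3,7), (22,G1,8), (23,G2,9), (24,G2,10), (26,G2,11.5), (26,G3,11.5)
Step 2: Sum ranks within each group.
R_1 = 20 (n_1 = 5)
R_2 = 30.5 (n_2 = 3)
R_3 = 27.5 (n_3 = 4)
Step 3: H = 12/(N(N+1)) * sum(R_i^2/n_i) - 3(N+1)
     = 12/(12*13) * (20^2/5 + 30.5^2/3 + 27.5^2/4) - 3*13
     = 0.076923 * 579.146 - 39
     = 5.549679.
Step 4: Ties present; correction factor C = 1 - 6/(12^3 - 12) = 0.996503. Corrected H = 5.549679 / 0.996503 = 5.569152.
Step 5: Under H0, H ~ chi^2(2); p-value = 0.061755.
Step 6: alpha = 0.05. fail to reject H0.

H = 5.5692, df = 2, p = 0.061755, fail to reject H0.


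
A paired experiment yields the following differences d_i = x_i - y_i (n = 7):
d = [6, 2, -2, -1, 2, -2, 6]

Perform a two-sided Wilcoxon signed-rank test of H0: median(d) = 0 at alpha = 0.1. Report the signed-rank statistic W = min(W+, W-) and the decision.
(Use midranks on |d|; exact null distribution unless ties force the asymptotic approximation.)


Step 1: Drop any zero differences (none here) and take |d_i|.
|d| = [6, 2, 2, 1, 2, 2, 6]
Step 2: Midrank |d_i| (ties get averaged ranks).
ranks: |6|->6.5, |2|->3.5, |2|->3.5, |1|->1, |2|->3.5, |2|->3.5, |6|->6.5
Step 3: Attach original signs; sum ranks with positive sign and with negative sign.
W+ = 6.5 + 3.5 + 3.5 + 6.5 = 20
W- = 3.5 + 1 + 3.5 = 8
(Check: W+ + W- = 28 should equal n(n+1)/2 = 28.)
Step 4: Test statistic W = min(W+, W-) = 8.
Step 5: Ties in |d|, so use the tie-corrected normal approximation.
        E[W] = n(n+1)/4 = 7*8/4 = 14.
        Tie groups: |d|=2 (t=4), |d|=6 (t=2); sum(t^3 - t) = 66.
        Var[W] = n(n+1)(2n+1)/24 - sum(t^3-t)/48 = 840/24 - 66/48 = 33.625.
        z = (W - E[W]) / sqrt(Var[W]) = (8 - 14) / 5.7987 = -1.0347.
        Two-sided p = 2*Phi(z) = 0.300803.
Step 6: alpha = 0.1. fail to reject H0.

W+ = 20, W- = 8, W = min = 8, p = 0.300803, fail to reject H0.


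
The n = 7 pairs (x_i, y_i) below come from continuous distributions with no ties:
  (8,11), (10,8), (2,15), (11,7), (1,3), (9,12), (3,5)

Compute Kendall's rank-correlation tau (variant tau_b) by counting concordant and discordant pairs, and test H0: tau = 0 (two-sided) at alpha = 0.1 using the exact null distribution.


Step 1: Enumerate the 21 unordered pairs (i,j) with i<j and classify each by sign(x_j-x_i) * sign(y_j-y_i).
  (1,2):dx=+2,dy=-3->D; (1,3):dx=-6,dy=+4->D; (1,4):dx=+3,dy=-4->D; (1,5):dx=-7,dy=-8->C
  (1,6):dx=+1,dy=+1->C; (1,7):dx=-5,dy=-6->C; (2,3):dx=-8,dy=+7->D; (2,4):dx=+1,dy=-1->D
  (2,5):dx=-9,dy=-5->C; (2,6):dx=-1,dy=+4->D; (2,7):dx=-7,dy=-3->C; (3,4):dx=+9,dy=-8->D
  (3,5):dx=-1,dy=-12->C; (3,6):dx=+7,dy=-3->D; (3,7):dx=+1,dy=-10->D; (4,5):dx=-10,dy=-4->C
  (4,6):dx=-2,dy=+5->D; (4,7):dx=-8,dy=-2->C; (5,6):dx=+8,dy=+9->C; (5,7):dx=+2,dy=+2->C
  (6,7):dx=-6,dy=-7->C
Step 2: C = 11, D = 10, total pairs = 21.
Step 3: tau = (C - D)/(n(n-1)/2) = (11 - 10)/21 = 0.047619.
Step 4: Exact two-sided p-value (enumerate n! = 5040 permutations of y under H0): p = 1.000000.
Step 5: alpha = 0.1. fail to reject H0.

tau_b = 0.0476 (C=11, D=10), p = 1.000000, fail to reject H0.


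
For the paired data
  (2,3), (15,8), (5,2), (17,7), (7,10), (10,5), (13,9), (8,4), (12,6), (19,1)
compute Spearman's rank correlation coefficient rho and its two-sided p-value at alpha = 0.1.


Step 1: Rank x and y separately (midranks; no ties here).
rank(x): 2->1, 15->8, 5->2, 17->9, 7->3, 10->5, 13->7, 8->4, 12->6, 19->10
rank(y): 3->3, 8->8, 2->2, 7->7, 10->10, 5->5, 9->9, 4->4, 6->6, 1->1
Step 2: d_i = R_x(i) - R_y(i); compute d_i^2.
  (1-3)^2=4, (8-8)^2=0, (2-2)^2=0, (9-7)^2=4, (3-10)^2=49, (5-5)^2=0, (7-9)^2=4, (4-4)^2=0, (6-6)^2=0, (10-1)^2=81
sum(d^2) = 142.
Step 3: rho = 1 - 6*142 / (10*(10^2 - 1)) = 1 - 852/990 = 0.139394.
Step 4: Under H0, t = rho * sqrt((n-2)/(1-rho^2)) = 0.3982 ~ t(8).
Step 5: Two-sided p-value from the t-distribution with 8 df = 0.700932.
Step 6: alpha = 0.1. fail to reject H0.

rho = 0.1394, p = 0.700932, fail to reject H0 at alpha = 0.1.


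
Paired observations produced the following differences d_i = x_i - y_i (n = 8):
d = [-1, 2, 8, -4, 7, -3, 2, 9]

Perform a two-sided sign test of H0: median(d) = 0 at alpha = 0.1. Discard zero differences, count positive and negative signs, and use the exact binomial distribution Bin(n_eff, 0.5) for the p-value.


Step 1: Discard zero differences. Original n = 8; n_eff = number of nonzero differences = 8.
Nonzero differences (with sign): -1, +2, +8, -4, +7, -3, +2, +9
Step 2: Count signs: positive = 5, negative = 3.
Step 3: Under H0: P(positive) = 0.5, so the number of positives S ~ Bin(8, 0.5).
Step 4: Two-sided exact p-value = sum of Bin(8,0.5) probabilities at or below the observed probability = 0.726562.
Step 5: alpha = 0.1. fail to reject H0.

n_eff = 8, pos = 5, neg = 3, p = 0.726562, fail to reject H0.


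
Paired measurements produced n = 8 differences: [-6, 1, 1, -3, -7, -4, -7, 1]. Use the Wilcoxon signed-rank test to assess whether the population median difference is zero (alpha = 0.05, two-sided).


Step 1: Drop any zero differences (none here) and take |d_i|.
|d| = [6, 1, 1, 3, 7, 4, 7, 1]
Step 2: Midrank |d_i| (ties get averaged ranks).
ranks: |6|->6, |1|->2, |1|->2, |3|->4, |7|->7.5, |4|->5, |7|->7.5, |1|->2
Step 3: Attach original signs; sum ranks with positive sign and with negative sign.
W+ = 2 + 2 + 2 = 6
W- = 6 + 4 + 7.5 + 5 + 7.5 = 30
(Check: W+ + W- = 36 should equal n(n+1)/2 = 36.)
Step 4: Test statistic W = min(W+, W-) = 6.
Step 5: Ties in |d|, so use the tie-corrected normal approximation.
        E[W] = n(n+1)/4 = 8*9/4 = 18.
        Tie groups: |d|=1 (t=3), |d|=7 (t=2); sum(t^3 - t) = 30.
        Var[W] = n(n+1)(2n+1)/24 - sum(t^3-t)/48 = 1224/24 - 30/48 = 50.375.
        z = (W - E[W]) / sqrt(Var[W]) = (6 - 18) / 7.0975 = -1.6907.
        Two-sided p = 2*Phi(z) = 0.090889.
Step 6: alpha = 0.05. fail to reject H0.

W+ = 6, W- = 30, W = min = 6, p = 0.090889, fail to reject H0.


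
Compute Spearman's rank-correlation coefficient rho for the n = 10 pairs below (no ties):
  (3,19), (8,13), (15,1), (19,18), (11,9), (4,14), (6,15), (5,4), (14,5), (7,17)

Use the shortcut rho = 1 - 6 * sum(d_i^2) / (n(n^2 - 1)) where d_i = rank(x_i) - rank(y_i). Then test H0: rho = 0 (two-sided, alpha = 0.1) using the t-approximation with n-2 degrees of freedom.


Step 1: Rank x and y separately (midranks; no ties here).
rank(x): 3->1, 8->6, 15->9, 19->10, 11->7, 4->2, 6->4, 5->3, 14->8, 7->5
rank(y): 19->10, 13->5, 1->1, 18->9, 9->4, 14->6, 15->7, 4->2, 5->3, 17->8
Step 2: d_i = R_x(i) - R_y(i); compute d_i^2.
  (1-10)^2=81, (6-5)^2=1, (9-1)^2=64, (10-9)^2=1, (7-4)^2=9, (2-6)^2=16, (4-7)^2=9, (3-2)^2=1, (8-3)^2=25, (5-8)^2=9
sum(d^2) = 216.
Step 3: rho = 1 - 6*216 / (10*(10^2 - 1)) = 1 - 1296/990 = -0.309091.
Step 4: Under H0, t = rho * sqrt((n-2)/(1-rho^2)) = -0.9193 ~ t(8).
Step 5: Two-sided p-value from the t-distribution with 8 df = 0.384841.
Step 6: alpha = 0.1. fail to reject H0.

rho = -0.3091, p = 0.384841, fail to reject H0 at alpha = 0.1.


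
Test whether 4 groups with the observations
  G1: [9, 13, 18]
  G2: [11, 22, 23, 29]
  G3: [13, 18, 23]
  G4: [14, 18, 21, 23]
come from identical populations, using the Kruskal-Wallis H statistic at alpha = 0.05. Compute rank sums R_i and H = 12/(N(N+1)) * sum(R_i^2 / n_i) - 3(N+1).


Step 1: Combine all N = 14 observations and assign midranks.
sorted (value, group, rank): (9,G1,1), (11,G2,2), (13,G1,3.5), (13,G3,3.5), (14,G4,5), (18,G1,7), (18,G3,7), (18,G4,7), (21,G4,9), (22,G2,10), (23,G2,12), (23,G3,12), (23,G4,12), (29,G2,14)
Step 2: Sum ranks within each group.
R_1 = 11.5 (n_1 = 3)
R_2 = 38 (n_2 = 4)
R_3 = 22.5 (n_3 = 3)
R_4 = 33 (n_4 = 4)
Step 3: H = 12/(N(N+1)) * sum(R_i^2/n_i) - 3(N+1)
     = 12/(14*15) * (11.5^2/3 + 38^2/4 + 22.5^2/3 + 33^2/4) - 3*15
     = 0.057143 * 846.083 - 45
     = 3.347619.
Step 4: Ties present; correction factor C = 1 - 54/(14^3 - 14) = 0.980220. Corrected H = 3.347619 / 0.980220 = 3.415172.
Step 5: Under H0, H ~ chi^2(3); p-value = 0.331932.
Step 6: alpha = 0.05. fail to reject H0.

H = 3.4152, df = 3, p = 0.331932, fail to reject H0.


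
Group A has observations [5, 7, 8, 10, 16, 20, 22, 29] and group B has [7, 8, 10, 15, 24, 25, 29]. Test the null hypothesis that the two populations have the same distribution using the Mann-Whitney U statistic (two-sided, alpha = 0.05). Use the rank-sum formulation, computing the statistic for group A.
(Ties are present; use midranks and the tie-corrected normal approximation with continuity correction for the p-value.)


Step 1: Combine and sort all 15 observations; assign midranks.
sorted (value, group): (5,X), (7,X), (7,Y), (8,X), (8,Y), (10,X), (10,Y), (15,Y), (16,X), (20,X), (22,X), (24,Y), (25,Y), (29,X), (29,Y)
ranks: 5->1, 7->2.5, 7->2.5, 8->4.5, 8->4.5, 10->6.5, 10->6.5, 15->8, 16->9, 20->10, 22->11, 24->12, 25->13, 29->14.5, 29->14.5
Step 2: Rank sum for X: R1 = 1 + 2.5 + 4.5 + 6.5 + 9 + 10 + 11 + 14.5 = 59.
Step 3: U_X = R1 - n1(n1+1)/2 = 59 - 8*9/2 = 59 - 36 = 23.
       U_Y = n1*n2 - U_X = 56 - 23 = 33.
Step 4: Ties are present, so use the tie-corrected normal approximation (with continuity correction) for the p-value.
Step 5: p-value = 0.601222; compare to alpha = 0.05. fail to reject H0.

U_X = 23, p = 0.601222, fail to reject H0 at alpha = 0.05.


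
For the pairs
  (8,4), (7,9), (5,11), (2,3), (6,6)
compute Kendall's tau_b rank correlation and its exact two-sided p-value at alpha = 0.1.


Step 1: Enumerate the 10 unordered pairs (i,j) with i<j and classify each by sign(x_j-x_i) * sign(y_j-y_i).
  (1,2):dx=-1,dy=+5->D; (1,3):dx=-3,dy=+7->D; (1,4):dx=-6,dy=-1->C; (1,5):dx=-2,dy=+2->D
  (2,3):dx=-2,dy=+2->D; (2,4):dx=-5,dy=-6->C; (2,5):dx=-1,dy=-3->C; (3,4):dx=-3,dy=-8->C
  (3,5):dx=+1,dy=-5->D; (4,5):dx=+4,dy=+3->C
Step 2: C = 5, D = 5, total pairs = 10.
Step 3: tau = (C - D)/(n(n-1)/2) = (5 - 5)/10 = 0.000000.
Step 4: Exact two-sided p-value (enumerate n! = 120 permutations of y under H0): p = 1.000000.
Step 5: alpha = 0.1. fail to reject H0.

tau_b = 0.0000 (C=5, D=5), p = 1.000000, fail to reject H0.


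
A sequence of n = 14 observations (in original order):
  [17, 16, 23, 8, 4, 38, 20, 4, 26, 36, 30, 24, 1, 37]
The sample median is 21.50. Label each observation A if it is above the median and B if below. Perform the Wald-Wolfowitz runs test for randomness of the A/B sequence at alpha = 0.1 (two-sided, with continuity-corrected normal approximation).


Step 1: Compute median = 21.50; label A = above, B = below.
Labels in order: BBABBABBAAAABA  (n_A = 7, n_B = 7)
Step 2: Count runs R = 8.
Step 3: Under H0 (random ordering), E[R] = 2*n_A*n_B/(n_A+n_B) + 1 = 2*7*7/14 + 1 = 8.0000.
        Var[R] = 2*n_A*n_B*(2*n_A*n_B - n_A - n_B) / ((n_A+n_B)^2 * (n_A+n_B-1)) = 8232/2548 = 3.2308.
        SD[R] = 1.7974.
Step 4: R = E[R], so z = 0 with no continuity correction.
Step 5: Two-sided p-value via normal approximation = 2*(1 - Phi(|z|)) = 1.000000.
Step 6: alpha = 0.1. fail to reject H0.

R = 8, z = 0.0000, p = 1.000000, fail to reject H0.


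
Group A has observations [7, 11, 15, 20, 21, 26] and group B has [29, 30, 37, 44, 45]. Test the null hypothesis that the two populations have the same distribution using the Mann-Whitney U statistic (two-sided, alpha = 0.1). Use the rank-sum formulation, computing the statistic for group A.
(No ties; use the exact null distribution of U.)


Step 1: Combine and sort all 11 observations; assign midranks.
sorted (value, group): (7,X), (11,X), (15,X), (20,X), (21,X), (26,X), (29,Y), (30,Y), (37,Y), (44,Y), (45,Y)
ranks: 7->1, 11->2, 15->3, 20->4, 21->5, 26->6, 29->7, 30->8, 37->9, 44->10, 45->11
Step 2: Rank sum for X: R1 = 1 + 2 + 3 + 4 + 5 + 6 = 21.
Step 3: U_X = R1 - n1(n1+1)/2 = 21 - 6*7/2 = 21 - 21 = 0.
       U_Y = n1*n2 - U_X = 30 - 0 = 30.
Step 4: No ties, so the exact null distribution of U (based on enumerating the C(11,6) = 462 equally likely rank assignments) gives the two-sided p-value.
Step 5: p-value = 0.004329; compare to alpha = 0.1. reject H0.

U_X = 0, p = 0.004329, reject H0 at alpha = 0.1.


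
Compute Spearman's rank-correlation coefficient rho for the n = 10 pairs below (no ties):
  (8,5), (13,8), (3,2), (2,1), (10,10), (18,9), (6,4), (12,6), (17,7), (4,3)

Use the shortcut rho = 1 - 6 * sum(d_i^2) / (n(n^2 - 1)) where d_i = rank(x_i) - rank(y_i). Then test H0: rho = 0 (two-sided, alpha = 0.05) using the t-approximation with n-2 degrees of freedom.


Step 1: Rank x and y separately (midranks; no ties here).
rank(x): 8->5, 13->8, 3->2, 2->1, 10->6, 18->10, 6->4, 12->7, 17->9, 4->3
rank(y): 5->5, 8->8, 2->2, 1->1, 10->10, 9->9, 4->4, 6->6, 7->7, 3->3
Step 2: d_i = R_x(i) - R_y(i); compute d_i^2.
  (5-5)^2=0, (8-8)^2=0, (2-2)^2=0, (1-1)^2=0, (6-10)^2=16, (10-9)^2=1, (4-4)^2=0, (7-6)^2=1, (9-7)^2=4, (3-3)^2=0
sum(d^2) = 22.
Step 3: rho = 1 - 6*22 / (10*(10^2 - 1)) = 1 - 132/990 = 0.866667.
Step 4: Under H0, t = rho * sqrt((n-2)/(1-rho^2)) = 4.9135 ~ t(8).
Step 5: Two-sided p-value from the t-distribution with 8 df = 0.001174.
Step 6: alpha = 0.05. reject H0.

rho = 0.8667, p = 0.001174, reject H0 at alpha = 0.05.


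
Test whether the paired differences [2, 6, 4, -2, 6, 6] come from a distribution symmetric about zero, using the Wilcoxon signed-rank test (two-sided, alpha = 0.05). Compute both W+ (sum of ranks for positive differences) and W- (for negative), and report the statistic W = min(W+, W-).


Step 1: Drop any zero differences (none here) and take |d_i|.
|d| = [2, 6, 4, 2, 6, 6]
Step 2: Midrank |d_i| (ties get averaged ranks).
ranks: |2|->1.5, |6|->5, |4|->3, |2|->1.5, |6|->5, |6|->5
Step 3: Attach original signs; sum ranks with positive sign and with negative sign.
W+ = 1.5 + 5 + 3 + 5 + 5 = 19.5
W- = 1.5 = 1.5
(Check: W+ + W- = 21 should equal n(n+1)/2 = 21.)
Step 4: Test statistic W = min(W+, W-) = 1.5.
Step 5: Ties in |d|, so use the tie-corrected normal approximation.
        E[W] = n(n+1)/4 = 6*7/4 = 10.5.
        Tie groups: |d|=2 (t=2), |d|=6 (t=3); sum(t^3 - t) = 30.
        Var[W] = n(n+1)(2n+1)/24 - sum(t^3-t)/48 = 546/24 - 30/48 = 22.125.
        z = (W - E[W]) / sqrt(Var[W]) = (1.5 - 10.5) / 4.7037 = -1.9134.
        Two-sided p = 2*Phi(z) = 0.055700.
Step 6: alpha = 0.05. fail to reject H0.

W+ = 19.5, W- = 1.5, W = min = 1.5, p = 0.055700, fail to reject H0.


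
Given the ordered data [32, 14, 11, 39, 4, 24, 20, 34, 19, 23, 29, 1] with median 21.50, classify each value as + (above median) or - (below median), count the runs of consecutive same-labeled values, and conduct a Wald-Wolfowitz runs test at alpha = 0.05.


Step 1: Compute median = 21.50; label A = above, B = below.
Labels in order: ABBABABABAAB  (n_A = 6, n_B = 6)
Step 2: Count runs R = 10.
Step 3: Under H0 (random ordering), E[R] = 2*n_A*n_B/(n_A+n_B) + 1 = 2*6*6/12 + 1 = 7.0000.
        Var[R] = 2*n_A*n_B*(2*n_A*n_B - n_A - n_B) / ((n_A+n_B)^2 * (n_A+n_B-1)) = 4320/1584 = 2.7273.
        SD[R] = 1.6514.
Step 4: Continuity-corrected z = (R - 0.5 - E[R]) / SD[R] = (10 - 0.5 - 7.0000) / 1.6514 = 1.5138.
Step 5: Two-sided p-value via normal approximation = 2*(1 - Phi(|z|)) = 0.130070.
Step 6: alpha = 0.05. fail to reject H0.

R = 10, z = 1.5138, p = 0.130070, fail to reject H0.


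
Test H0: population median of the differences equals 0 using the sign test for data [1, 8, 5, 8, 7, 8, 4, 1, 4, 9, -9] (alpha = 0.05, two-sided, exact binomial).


Step 1: Discard zero differences. Original n = 11; n_eff = number of nonzero differences = 11.
Nonzero differences (with sign): +1, +8, +5, +8, +7, +8, +4, +1, +4, +9, -9
Step 2: Count signs: positive = 10, negative = 1.
Step 3: Under H0: P(positive) = 0.5, so the number of positives S ~ Bin(11, 0.5).
Step 4: Two-sided exact p-value = sum of Bin(11,0.5) probabilities at or below the observed probability = 0.011719.
Step 5: alpha = 0.05. reject H0.

n_eff = 11, pos = 10, neg = 1, p = 0.011719, reject H0.


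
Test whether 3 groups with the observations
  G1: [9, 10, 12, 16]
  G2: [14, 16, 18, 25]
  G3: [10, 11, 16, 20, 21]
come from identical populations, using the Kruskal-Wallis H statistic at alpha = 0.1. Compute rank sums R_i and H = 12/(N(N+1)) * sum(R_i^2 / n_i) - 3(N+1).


Step 1: Combine all N = 13 observations and assign midranks.
sorted (value, group, rank): (9,G1,1), (10,G1,2.5), (10,G3,2.5), (11,G3,4), (12,G1,5), (14,G2,6), (16,G1,8), (16,G2,8), (16,G3,8), (18,G2,10), (20,G3,11), (21,G3,12), (25,G2,13)
Step 2: Sum ranks within each group.
R_1 = 16.5 (n_1 = 4)
R_2 = 37 (n_2 = 4)
R_3 = 37.5 (n_3 = 5)
Step 3: H = 12/(N(N+1)) * sum(R_i^2/n_i) - 3(N+1)
     = 12/(13*14) * (16.5^2/4 + 37^2/4 + 37.5^2/5) - 3*14
     = 0.065934 * 691.562 - 42
     = 3.597527.
Step 4: Ties present; correction factor C = 1 - 30/(13^3 - 13) = 0.986264. Corrected H = 3.597527 / 0.986264 = 3.647632.
Step 5: Under H0, H ~ chi^2(2); p-value = 0.161409.
Step 6: alpha = 0.1. fail to reject H0.

H = 3.6476, df = 2, p = 0.161409, fail to reject H0.


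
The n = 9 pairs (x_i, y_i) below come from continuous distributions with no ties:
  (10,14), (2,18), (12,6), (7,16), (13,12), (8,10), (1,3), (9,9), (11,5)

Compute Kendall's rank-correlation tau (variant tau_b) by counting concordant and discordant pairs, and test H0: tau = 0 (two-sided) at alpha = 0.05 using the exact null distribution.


Step 1: Enumerate the 36 unordered pairs (i,j) with i<j and classify each by sign(x_j-x_i) * sign(y_j-y_i).
  (1,2):dx=-8,dy=+4->D; (1,3):dx=+2,dy=-8->D; (1,4):dx=-3,dy=+2->D; (1,5):dx=+3,dy=-2->D
  (1,6):dx=-2,dy=-4->C; (1,7):dx=-9,dy=-11->C; (1,8):dx=-1,dy=-5->C; (1,9):dx=+1,dy=-9->D
  (2,3):dx=+10,dy=-12->D; (2,4):dx=+5,dy=-2->D; (2,5):dx=+11,dy=-6->D; (2,6):dx=+6,dy=-8->D
  (2,7):dx=-1,dy=-15->C; (2,8):dx=+7,dy=-9->D; (2,9):dx=+9,dy=-13->D; (3,4):dx=-5,dy=+10->D
  (3,5):dx=+1,dy=+6->C; (3,6):dx=-4,dy=+4->D; (3,7):dx=-11,dy=-3->C; (3,8):dx=-3,dy=+3->D
  (3,9):dx=-1,dy=-1->C; (4,5):dx=+6,dy=-4->D; (4,6):dx=+1,dy=-6->D; (4,7):dx=-6,dy=-13->C
  (4,8):dx=+2,dy=-7->D; (4,9):dx=+4,dy=-11->D; (5,6):dx=-5,dy=-2->C; (5,7):dx=-12,dy=-9->C
  (5,8):dx=-4,dy=-3->C; (5,9):dx=-2,dy=-7->C; (6,7):dx=-7,dy=-7->C; (6,8):dx=+1,dy=-1->D
  (6,9):dx=+3,dy=-5->D; (7,8):dx=+8,dy=+6->C; (7,9):dx=+10,dy=+2->C; (8,9):dx=+2,dy=-4->D
Step 2: C = 15, D = 21, total pairs = 36.
Step 3: tau = (C - D)/(n(n-1)/2) = (15 - 21)/36 = -0.166667.
Step 4: Exact two-sided p-value (enumerate n! = 362880 permutations of y under H0): p = 0.612202.
Step 5: alpha = 0.05. fail to reject H0.

tau_b = -0.1667 (C=15, D=21), p = 0.612202, fail to reject H0.


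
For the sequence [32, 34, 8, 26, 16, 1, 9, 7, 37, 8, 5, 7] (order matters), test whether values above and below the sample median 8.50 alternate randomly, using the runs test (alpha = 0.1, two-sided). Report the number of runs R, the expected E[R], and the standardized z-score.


Step 1: Compute median = 8.50; label A = above, B = below.
Labels in order: AABAABABABBB  (n_A = 6, n_B = 6)
Step 2: Count runs R = 8.
Step 3: Under H0 (random ordering), E[R] = 2*n_A*n_B/(n_A+n_B) + 1 = 2*6*6/12 + 1 = 7.0000.
        Var[R] = 2*n_A*n_B*(2*n_A*n_B - n_A - n_B) / ((n_A+n_B)^2 * (n_A+n_B-1)) = 4320/1584 = 2.7273.
        SD[R] = 1.6514.
Step 4: Continuity-corrected z = (R - 0.5 - E[R]) / SD[R] = (8 - 0.5 - 7.0000) / 1.6514 = 0.3028.
Step 5: Two-sided p-value via normal approximation = 2*(1 - Phi(|z|)) = 0.762069.
Step 6: alpha = 0.1. fail to reject H0.

R = 8, z = 0.3028, p = 0.762069, fail to reject H0.


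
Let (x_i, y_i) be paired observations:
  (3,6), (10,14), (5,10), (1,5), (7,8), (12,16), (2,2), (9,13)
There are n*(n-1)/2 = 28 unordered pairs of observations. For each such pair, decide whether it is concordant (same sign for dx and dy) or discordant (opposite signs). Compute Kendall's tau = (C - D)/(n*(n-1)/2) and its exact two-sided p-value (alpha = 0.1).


Step 1: Enumerate the 28 unordered pairs (i,j) with i<j and classify each by sign(x_j-x_i) * sign(y_j-y_i).
  (1,2):dx=+7,dy=+8->C; (1,3):dx=+2,dy=+4->C; (1,4):dx=-2,dy=-1->C; (1,5):dx=+4,dy=+2->C
  (1,6):dx=+9,dy=+10->C; (1,7):dx=-1,dy=-4->C; (1,8):dx=+6,dy=+7->C; (2,3):dx=-5,dy=-4->C
  (2,4):dx=-9,dy=-9->C; (2,5):dx=-3,dy=-6->C; (2,6):dx=+2,dy=+2->C; (2,7):dx=-8,dy=-12->C
  (2,8):dx=-1,dy=-1->C; (3,4):dx=-4,dy=-5->C; (3,5):dx=+2,dy=-2->D; (3,6):dx=+7,dy=+6->C
  (3,7):dx=-3,dy=-8->C; (3,8):dx=+4,dy=+3->C; (4,5):dx=+6,dy=+3->C; (4,6):dx=+11,dy=+11->C
  (4,7):dx=+1,dy=-3->D; (4,8):dx=+8,dy=+8->C; (5,6):dx=+5,dy=+8->C; (5,7):dx=-5,dy=-6->C
  (5,8):dx=+2,dy=+5->C; (6,7):dx=-10,dy=-14->C; (6,8):dx=-3,dy=-3->C; (7,8):dx=+7,dy=+11->C
Step 2: C = 26, D = 2, total pairs = 28.
Step 3: tau = (C - D)/(n(n-1)/2) = (26 - 2)/28 = 0.857143.
Step 4: Exact two-sided p-value (enumerate n! = 40320 permutations of y under H0): p = 0.001736.
Step 5: alpha = 0.1. reject H0.

tau_b = 0.8571 (C=26, D=2), p = 0.001736, reject H0.


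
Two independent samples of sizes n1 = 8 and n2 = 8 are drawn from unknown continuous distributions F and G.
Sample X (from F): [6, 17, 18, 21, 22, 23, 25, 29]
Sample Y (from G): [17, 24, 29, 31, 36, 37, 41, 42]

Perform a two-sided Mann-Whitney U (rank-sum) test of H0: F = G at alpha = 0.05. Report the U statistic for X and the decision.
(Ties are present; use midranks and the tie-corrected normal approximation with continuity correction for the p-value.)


Step 1: Combine and sort all 16 observations; assign midranks.
sorted (value, group): (6,X), (17,X), (17,Y), (18,X), (21,X), (22,X), (23,X), (24,Y), (25,X), (29,X), (29,Y), (31,Y), (36,Y), (37,Y), (41,Y), (42,Y)
ranks: 6->1, 17->2.5, 17->2.5, 18->4, 21->5, 22->6, 23->7, 24->8, 25->9, 29->10.5, 29->10.5, 31->12, 36->13, 37->14, 41->15, 42->16
Step 2: Rank sum for X: R1 = 1 + 2.5 + 4 + 5 + 6 + 7 + 9 + 10.5 = 45.
Step 3: U_X = R1 - n1(n1+1)/2 = 45 - 8*9/2 = 45 - 36 = 9.
       U_Y = n1*n2 - U_X = 64 - 9 = 55.
Step 4: Ties are present, so use the tie-corrected normal approximation (with continuity correction) for the p-value.
Step 5: p-value = 0.017959; compare to alpha = 0.05. reject H0.

U_X = 9, p = 0.017959, reject H0 at alpha = 0.05.


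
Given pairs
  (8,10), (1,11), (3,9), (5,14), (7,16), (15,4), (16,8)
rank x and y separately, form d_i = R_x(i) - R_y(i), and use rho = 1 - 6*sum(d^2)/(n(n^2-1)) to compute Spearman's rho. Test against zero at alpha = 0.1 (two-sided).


Step 1: Rank x and y separately (midranks; no ties here).
rank(x): 8->5, 1->1, 3->2, 5->3, 7->4, 15->6, 16->7
rank(y): 10->4, 11->5, 9->3, 14->6, 16->7, 4->1, 8->2
Step 2: d_i = R_x(i) - R_y(i); compute d_i^2.
  (5-4)^2=1, (1-5)^2=16, (2-3)^2=1, (3-6)^2=9, (4-7)^2=9, (6-1)^2=25, (7-2)^2=25
sum(d^2) = 86.
Step 3: rho = 1 - 6*86 / (7*(7^2 - 1)) = 1 - 516/336 = -0.535714.
Step 4: Under H0, t = rho * sqrt((n-2)/(1-rho^2)) = -1.4186 ~ t(5).
Step 5: Two-sided p-value from the t-distribution with 5 df = 0.215217.
Step 6: alpha = 0.1. fail to reject H0.

rho = -0.5357, p = 0.215217, fail to reject H0 at alpha = 0.1.


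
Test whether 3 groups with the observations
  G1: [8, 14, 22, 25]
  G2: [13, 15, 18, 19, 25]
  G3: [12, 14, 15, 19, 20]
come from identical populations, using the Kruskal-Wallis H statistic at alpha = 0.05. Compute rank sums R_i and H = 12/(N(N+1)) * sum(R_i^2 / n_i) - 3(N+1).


Step 1: Combine all N = 14 observations and assign midranks.
sorted (value, group, rank): (8,G1,1), (12,G3,2), (13,G2,3), (14,G1,4.5), (14,G3,4.5), (15,G2,6.5), (15,G3,6.5), (18,G2,8), (19,G2,9.5), (19,G3,9.5), (20,G3,11), (22,G1,12), (25,G1,13.5), (25,G2,13.5)
Step 2: Sum ranks within each group.
R_1 = 31 (n_1 = 4)
R_2 = 40.5 (n_2 = 5)
R_3 = 33.5 (n_3 = 5)
Step 3: H = 12/(N(N+1)) * sum(R_i^2/n_i) - 3(N+1)
     = 12/(14*15) * (31^2/4 + 40.5^2/5 + 33.5^2/5) - 3*15
     = 0.057143 * 792.75 - 45
     = 0.300000.
Step 4: Ties present; correction factor C = 1 - 24/(14^3 - 14) = 0.991209. Corrected H = 0.300000 / 0.991209 = 0.302661.
Step 5: Under H0, H ~ chi^2(2); p-value = 0.859564.
Step 6: alpha = 0.05. fail to reject H0.

H = 0.3027, df = 2, p = 0.859564, fail to reject H0.


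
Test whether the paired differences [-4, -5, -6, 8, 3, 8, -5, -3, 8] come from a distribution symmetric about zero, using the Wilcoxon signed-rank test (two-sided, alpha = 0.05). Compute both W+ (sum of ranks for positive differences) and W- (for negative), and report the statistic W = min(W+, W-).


Step 1: Drop any zero differences (none here) and take |d_i|.
|d| = [4, 5, 6, 8, 3, 8, 5, 3, 8]
Step 2: Midrank |d_i| (ties get averaged ranks).
ranks: |4|->3, |5|->4.5, |6|->6, |8|->8, |3|->1.5, |8|->8, |5|->4.5, |3|->1.5, |8|->8
Step 3: Attach original signs; sum ranks with positive sign and with negative sign.
W+ = 8 + 1.5 + 8 + 8 = 25.5
W- = 3 + 4.5 + 6 + 4.5 + 1.5 = 19.5
(Check: W+ + W- = 45 should equal n(n+1)/2 = 45.)
Step 4: Test statistic W = min(W+, W-) = 19.5.
Step 5: Ties in |d|, so use the tie-corrected normal approximation.
        E[W] = n(n+1)/4 = 9*10/4 = 22.5.
        Tie groups: |d|=3 (t=2), |d|=5 (t=2), |d|=8 (t=3); sum(t^3 - t) = 36.
        Var[W] = n(n+1)(2n+1)/24 - sum(t^3-t)/48 = 1710/24 - 36/48 = 70.5.
        z = (W - E[W]) / sqrt(Var[W]) = (19.5 - 22.5) / 8.3964 = -0.3573.
        Two-sided p = 2*Phi(z) = 0.720871.
Step 6: alpha = 0.05. fail to reject H0.

W+ = 25.5, W- = 19.5, W = min = 19.5, p = 0.720871, fail to reject H0.


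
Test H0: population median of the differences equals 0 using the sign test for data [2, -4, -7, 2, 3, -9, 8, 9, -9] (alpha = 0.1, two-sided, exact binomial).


Step 1: Discard zero differences. Original n = 9; n_eff = number of nonzero differences = 9.
Nonzero differences (with sign): +2, -4, -7, +2, +3, -9, +8, +9, -9
Step 2: Count signs: positive = 5, negative = 4.
Step 3: Under H0: P(positive) = 0.5, so the number of positives S ~ Bin(9, 0.5).
Step 4: Two-sided exact p-value = sum of Bin(9,0.5) probabilities at or below the observed probability = 1.000000.
Step 5: alpha = 0.1. fail to reject H0.

n_eff = 9, pos = 5, neg = 4, p = 1.000000, fail to reject H0.


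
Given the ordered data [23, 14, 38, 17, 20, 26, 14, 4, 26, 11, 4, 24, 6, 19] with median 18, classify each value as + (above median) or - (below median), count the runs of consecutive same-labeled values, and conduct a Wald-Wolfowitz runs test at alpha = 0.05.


Step 1: Compute median = 18; label A = above, B = below.
Labels in order: ABABAABBABBABA  (n_A = 7, n_B = 7)
Step 2: Count runs R = 11.
Step 3: Under H0 (random ordering), E[R] = 2*n_A*n_B/(n_A+n_B) + 1 = 2*7*7/14 + 1 = 8.0000.
        Var[R] = 2*n_A*n_B*(2*n_A*n_B - n_A - n_B) / ((n_A+n_B)^2 * (n_A+n_B-1)) = 8232/2548 = 3.2308.
        SD[R] = 1.7974.
Step 4: Continuity-corrected z = (R - 0.5 - E[R]) / SD[R] = (11 - 0.5 - 8.0000) / 1.7974 = 1.3909.
Step 5: Two-sided p-value via normal approximation = 2*(1 - Phi(|z|)) = 0.164264.
Step 6: alpha = 0.05. fail to reject H0.

R = 11, z = 1.3909, p = 0.164264, fail to reject H0.


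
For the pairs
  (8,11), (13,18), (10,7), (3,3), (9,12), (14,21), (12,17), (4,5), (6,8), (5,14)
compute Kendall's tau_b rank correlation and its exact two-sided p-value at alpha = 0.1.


Step 1: Enumerate the 45 unordered pairs (i,j) with i<j and classify each by sign(x_j-x_i) * sign(y_j-y_i).
  (1,2):dx=+5,dy=+7->C; (1,3):dx=+2,dy=-4->D; (1,4):dx=-5,dy=-8->C; (1,5):dx=+1,dy=+1->C
  (1,6):dx=+6,dy=+10->C; (1,7):dx=+4,dy=+6->C; (1,8):dx=-4,dy=-6->C; (1,9):dx=-2,dy=-3->C
  (1,10):dx=-3,dy=+3->D; (2,3):dx=-3,dy=-11->C; (2,4):dx=-10,dy=-15->C; (2,5):dx=-4,dy=-6->C
  (2,6):dx=+1,dy=+3->C; (2,7):dx=-1,dy=-1->C; (2,8):dx=-9,dy=-13->C; (2,9):dx=-7,dy=-10->C
  (2,10):dx=-8,dy=-4->C; (3,4):dx=-7,dy=-4->C; (3,5):dx=-1,dy=+5->D; (3,6):dx=+4,dy=+14->C
  (3,7):dx=+2,dy=+10->C; (3,8):dx=-6,dy=-2->C; (3,9):dx=-4,dy=+1->D; (3,10):dx=-5,dy=+7->D
  (4,5):dx=+6,dy=+9->C; (4,6):dx=+11,dy=+18->C; (4,7):dx=+9,dy=+14->C; (4,8):dx=+1,dy=+2->C
  (4,9):dx=+3,dy=+5->C; (4,10):dx=+2,dy=+11->C; (5,6):dx=+5,dy=+9->C; (5,7):dx=+3,dy=+5->C
  (5,8):dx=-5,dy=-7->C; (5,9):dx=-3,dy=-4->C; (5,10):dx=-4,dy=+2->D; (6,7):dx=-2,dy=-4->C
  (6,8):dx=-10,dy=-16->C; (6,9):dx=-8,dy=-13->C; (6,10):dx=-9,dy=-7->C; (7,8):dx=-8,dy=-12->C
  (7,9):dx=-6,dy=-9->C; (7,10):dx=-7,dy=-3->C; (8,9):dx=+2,dy=+3->C; (8,10):dx=+1,dy=+9->C
  (9,10):dx=-1,dy=+6->D
Step 2: C = 38, D = 7, total pairs = 45.
Step 3: tau = (C - D)/(n(n-1)/2) = (38 - 7)/45 = 0.688889.
Step 4: Exact two-sided p-value (enumerate n! = 3628800 permutations of y under H0): p = 0.004687.
Step 5: alpha = 0.1. reject H0.

tau_b = 0.6889 (C=38, D=7), p = 0.004687, reject H0.


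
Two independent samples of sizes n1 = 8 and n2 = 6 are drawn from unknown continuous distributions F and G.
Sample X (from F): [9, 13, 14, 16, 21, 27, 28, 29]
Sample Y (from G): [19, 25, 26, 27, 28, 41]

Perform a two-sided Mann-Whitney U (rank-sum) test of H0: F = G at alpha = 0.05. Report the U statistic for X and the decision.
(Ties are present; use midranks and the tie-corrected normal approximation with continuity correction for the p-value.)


Step 1: Combine and sort all 14 observations; assign midranks.
sorted (value, group): (9,X), (13,X), (14,X), (16,X), (19,Y), (21,X), (25,Y), (26,Y), (27,X), (27,Y), (28,X), (28,Y), (29,X), (41,Y)
ranks: 9->1, 13->2, 14->3, 16->4, 19->5, 21->6, 25->7, 26->8, 27->9.5, 27->9.5, 28->11.5, 28->11.5, 29->13, 41->14
Step 2: Rank sum for X: R1 = 1 + 2 + 3 + 4 + 6 + 9.5 + 11.5 + 13 = 50.
Step 3: U_X = R1 - n1(n1+1)/2 = 50 - 8*9/2 = 50 - 36 = 14.
       U_Y = n1*n2 - U_X = 48 - 14 = 34.
Step 4: Ties are present, so use the tie-corrected normal approximation (with continuity correction) for the p-value.
Step 5: p-value = 0.219016; compare to alpha = 0.05. fail to reject H0.

U_X = 14, p = 0.219016, fail to reject H0 at alpha = 0.05.


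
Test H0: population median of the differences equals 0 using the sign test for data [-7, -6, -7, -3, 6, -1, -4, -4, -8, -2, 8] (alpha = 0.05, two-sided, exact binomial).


Step 1: Discard zero differences. Original n = 11; n_eff = number of nonzero differences = 11.
Nonzero differences (with sign): -7, -6, -7, -3, +6, -1, -4, -4, -8, -2, +8
Step 2: Count signs: positive = 2, negative = 9.
Step 3: Under H0: P(positive) = 0.5, so the number of positives S ~ Bin(11, 0.5).
Step 4: Two-sided exact p-value = sum of Bin(11,0.5) probabilities at or below the observed probability = 0.065430.
Step 5: alpha = 0.05. fail to reject H0.

n_eff = 11, pos = 2, neg = 9, p = 0.065430, fail to reject H0.


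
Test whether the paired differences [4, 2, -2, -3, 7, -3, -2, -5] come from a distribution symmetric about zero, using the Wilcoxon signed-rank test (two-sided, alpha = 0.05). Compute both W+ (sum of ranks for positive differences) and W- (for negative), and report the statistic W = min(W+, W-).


Step 1: Drop any zero differences (none here) and take |d_i|.
|d| = [4, 2, 2, 3, 7, 3, 2, 5]
Step 2: Midrank |d_i| (ties get averaged ranks).
ranks: |4|->6, |2|->2, |2|->2, |3|->4.5, |7|->8, |3|->4.5, |2|->2, |5|->7
Step 3: Attach original signs; sum ranks with positive sign and with negative sign.
W+ = 6 + 2 + 8 = 16
W- = 2 + 4.5 + 4.5 + 2 + 7 = 20
(Check: W+ + W- = 36 should equal n(n+1)/2 = 36.)
Step 4: Test statistic W = min(W+, W-) = 16.
Step 5: Ties in |d|, so use the tie-corrected normal approximation.
        E[W] = n(n+1)/4 = 8*9/4 = 18.
        Tie groups: |d|=2 (t=3), |d|=3 (t=2); sum(t^3 - t) = 30.
        Var[W] = n(n+1)(2n+1)/24 - sum(t^3-t)/48 = 1224/24 - 30/48 = 50.375.
        z = (W - E[W]) / sqrt(Var[W]) = (16 - 18) / 7.0975 = -0.2818.
        Two-sided p = 2*Phi(z) = 0.778106.
Step 6: alpha = 0.05. fail to reject H0.

W+ = 16, W- = 20, W = min = 16, p = 0.778106, fail to reject H0.


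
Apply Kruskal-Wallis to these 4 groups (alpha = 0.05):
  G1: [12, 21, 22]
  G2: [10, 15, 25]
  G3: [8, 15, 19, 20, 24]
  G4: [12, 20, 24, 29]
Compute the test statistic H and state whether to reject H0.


Step 1: Combine all N = 15 observations and assign midranks.
sorted (value, group, rank): (8,G3,1), (10,G2,2), (12,G1,3.5), (12,G4,3.5), (15,G2,5.5), (15,G3,5.5), (19,G3,7), (20,G3,8.5), (20,G4,8.5), (21,G1,10), (22,G1,11), (24,G3,12.5), (24,G4,12.5), (25,G2,14), (29,G4,15)
Step 2: Sum ranks within each group.
R_1 = 24.5 (n_1 = 3)
R_2 = 21.5 (n_2 = 3)
R_3 = 34.5 (n_3 = 5)
R_4 = 39.5 (n_4 = 4)
Step 3: H = 12/(N(N+1)) * sum(R_i^2/n_i) - 3(N+1)
     = 12/(15*16) * (24.5^2/3 + 21.5^2/3 + 34.5^2/5 + 39.5^2/4) - 3*16
     = 0.050000 * 982.279 - 48
     = 1.113958.
Step 4: Ties present; correction factor C = 1 - 24/(15^3 - 15) = 0.992857. Corrected H = 1.113958 / 0.992857 = 1.121972.
Step 5: Under H0, H ~ chi^2(3); p-value = 0.771773.
Step 6: alpha = 0.05. fail to reject H0.

H = 1.1220, df = 3, p = 0.771773, fail to reject H0.


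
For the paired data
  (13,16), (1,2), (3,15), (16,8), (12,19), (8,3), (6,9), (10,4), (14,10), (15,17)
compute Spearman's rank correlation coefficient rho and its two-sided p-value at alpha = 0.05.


Step 1: Rank x and y separately (midranks; no ties here).
rank(x): 13->7, 1->1, 3->2, 16->10, 12->6, 8->4, 6->3, 10->5, 14->8, 15->9
rank(y): 16->8, 2->1, 15->7, 8->4, 19->10, 3->2, 9->5, 4->3, 10->6, 17->9
Step 2: d_i = R_x(i) - R_y(i); compute d_i^2.
  (7-8)^2=1, (1-1)^2=0, (2-7)^2=25, (10-4)^2=36, (6-10)^2=16, (4-2)^2=4, (3-5)^2=4, (5-3)^2=4, (8-6)^2=4, (9-9)^2=0
sum(d^2) = 94.
Step 3: rho = 1 - 6*94 / (10*(10^2 - 1)) = 1 - 564/990 = 0.430303.
Step 4: Under H0, t = rho * sqrt((n-2)/(1-rho^2)) = 1.3483 ~ t(8).
Step 5: Two-sided p-value from the t-distribution with 8 df = 0.214492.
Step 6: alpha = 0.05. fail to reject H0.

rho = 0.4303, p = 0.214492, fail to reject H0 at alpha = 0.05.


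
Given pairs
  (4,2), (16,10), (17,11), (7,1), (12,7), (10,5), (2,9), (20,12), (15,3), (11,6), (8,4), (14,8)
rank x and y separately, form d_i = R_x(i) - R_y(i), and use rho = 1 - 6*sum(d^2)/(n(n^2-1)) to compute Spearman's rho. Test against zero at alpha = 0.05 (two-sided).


Step 1: Rank x and y separately (midranks; no ties here).
rank(x): 4->2, 16->10, 17->11, 7->3, 12->7, 10->5, 2->1, 20->12, 15->9, 11->6, 8->4, 14->8
rank(y): 2->2, 10->10, 11->11, 1->1, 7->7, 5->5, 9->9, 12->12, 3->3, 6->6, 4->4, 8->8
Step 2: d_i = R_x(i) - R_y(i); compute d_i^2.
  (2-2)^2=0, (10-10)^2=0, (11-11)^2=0, (3-1)^2=4, (7-7)^2=0, (5-5)^2=0, (1-9)^2=64, (12-12)^2=0, (9-3)^2=36, (6-6)^2=0, (4-4)^2=0, (8-8)^2=0
sum(d^2) = 104.
Step 3: rho = 1 - 6*104 / (12*(12^2 - 1)) = 1 - 624/1716 = 0.636364.
Step 4: Under H0, t = rho * sqrt((n-2)/(1-rho^2)) = 2.6087 ~ t(10).
Step 5: Two-sided p-value from the t-distribution with 10 df = 0.026097.
Step 6: alpha = 0.05. reject H0.

rho = 0.6364, p = 0.026097, reject H0 at alpha = 0.05.


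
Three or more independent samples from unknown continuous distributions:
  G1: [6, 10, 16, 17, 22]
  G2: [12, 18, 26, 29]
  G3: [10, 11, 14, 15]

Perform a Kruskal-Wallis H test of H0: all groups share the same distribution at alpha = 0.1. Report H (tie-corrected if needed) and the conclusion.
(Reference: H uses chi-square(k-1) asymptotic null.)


Step 1: Combine all N = 13 observations and assign midranks.
sorted (value, group, rank): (6,G1,1), (10,G1,2.5), (10,G3,2.5), (11,G3,4), (12,G2,5), (14,G3,6), (15,G3,7), (16,G1,8), (17,G1,9), (18,G2,10), (22,G1,11), (26,G2,12), (29,G2,13)
Step 2: Sum ranks within each group.
R_1 = 31.5 (n_1 = 5)
R_2 = 40 (n_2 = 4)
R_3 = 19.5 (n_3 = 4)
Step 3: H = 12/(N(N+1)) * sum(R_i^2/n_i) - 3(N+1)
     = 12/(13*14) * (31.5^2/5 + 40^2/4 + 19.5^2/4) - 3*14
     = 0.065934 * 693.513 - 42
     = 3.726099.
Step 4: Ties present; correction factor C = 1 - 6/(13^3 - 13) = 0.997253. Corrected H = 3.726099 / 0.997253 = 3.736364.
Step 5: Under H0, H ~ chi^2(2); p-value = 0.154404.
Step 6: alpha = 0.1. fail to reject H0.

H = 3.7364, df = 2, p = 0.154404, fail to reject H0.


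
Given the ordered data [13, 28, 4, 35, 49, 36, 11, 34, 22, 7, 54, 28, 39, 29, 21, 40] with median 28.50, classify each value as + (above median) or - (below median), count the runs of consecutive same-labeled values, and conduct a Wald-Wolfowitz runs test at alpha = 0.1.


Step 1: Compute median = 28.50; label A = above, B = below.
Labels in order: BBBAAABABBABAABA  (n_A = 8, n_B = 8)
Step 2: Count runs R = 10.
Step 3: Under H0 (random ordering), E[R] = 2*n_A*n_B/(n_A+n_B) + 1 = 2*8*8/16 + 1 = 9.0000.
        Var[R] = 2*n_A*n_B*(2*n_A*n_B - n_A - n_B) / ((n_A+n_B)^2 * (n_A+n_B-1)) = 14336/3840 = 3.7333.
        SD[R] = 1.9322.
Step 4: Continuity-corrected z = (R - 0.5 - E[R]) / SD[R] = (10 - 0.5 - 9.0000) / 1.9322 = 0.2588.
Step 5: Two-sided p-value via normal approximation = 2*(1 - Phi(|z|)) = 0.795809.
Step 6: alpha = 0.1. fail to reject H0.

R = 10, z = 0.2588, p = 0.795809, fail to reject H0.


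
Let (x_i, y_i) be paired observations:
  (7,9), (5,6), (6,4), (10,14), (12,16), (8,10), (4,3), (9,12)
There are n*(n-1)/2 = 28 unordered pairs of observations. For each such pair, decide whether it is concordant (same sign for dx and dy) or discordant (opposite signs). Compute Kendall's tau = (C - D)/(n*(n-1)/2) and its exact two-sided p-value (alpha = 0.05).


Step 1: Enumerate the 28 unordered pairs (i,j) with i<j and classify each by sign(x_j-x_i) * sign(y_j-y_i).
  (1,2):dx=-2,dy=-3->C; (1,3):dx=-1,dy=-5->C; (1,4):dx=+3,dy=+5->C; (1,5):dx=+5,dy=+7->C
  (1,6):dx=+1,dy=+1->C; (1,7):dx=-3,dy=-6->C; (1,8):dx=+2,dy=+3->C; (2,3):dx=+1,dy=-2->D
  (2,4):dx=+5,dy=+8->C; (2,5):dx=+7,dy=+10->C; (2,6):dx=+3,dy=+4->C; (2,7):dx=-1,dy=-3->C
  (2,8):dx=+4,dy=+6->C; (3,4):dx=+4,dy=+10->C; (3,5):dx=+6,dy=+12->C; (3,6):dx=+2,dy=+6->C
  (3,7):dx=-2,dy=-1->C; (3,8):dx=+3,dy=+8->C; (4,5):dx=+2,dy=+2->C; (4,6):dx=-2,dy=-4->C
  (4,7):dx=-6,dy=-11->C; (4,8):dx=-1,dy=-2->C; (5,6):dx=-4,dy=-6->C; (5,7):dx=-8,dy=-13->C
  (5,8):dx=-3,dy=-4->C; (6,7):dx=-4,dy=-7->C; (6,8):dx=+1,dy=+2->C; (7,8):dx=+5,dy=+9->C
Step 2: C = 27, D = 1, total pairs = 28.
Step 3: tau = (C - D)/(n(n-1)/2) = (27 - 1)/28 = 0.928571.
Step 4: Exact two-sided p-value (enumerate n! = 40320 permutations of y under H0): p = 0.000397.
Step 5: alpha = 0.05. reject H0.

tau_b = 0.9286 (C=27, D=1), p = 0.000397, reject H0.


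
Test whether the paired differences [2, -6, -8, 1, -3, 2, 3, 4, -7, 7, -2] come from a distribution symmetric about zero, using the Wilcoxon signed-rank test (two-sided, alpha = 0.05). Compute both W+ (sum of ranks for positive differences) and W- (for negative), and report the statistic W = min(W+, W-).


Step 1: Drop any zero differences (none here) and take |d_i|.
|d| = [2, 6, 8, 1, 3, 2, 3, 4, 7, 7, 2]
Step 2: Midrank |d_i| (ties get averaged ranks).
ranks: |2|->3, |6|->8, |8|->11, |1|->1, |3|->5.5, |2|->3, |3|->5.5, |4|->7, |7|->9.5, |7|->9.5, |2|->3
Step 3: Attach original signs; sum ranks with positive sign and with negative sign.
W+ = 3 + 1 + 3 + 5.5 + 7 + 9.5 = 29
W- = 8 + 11 + 5.5 + 9.5 + 3 = 37
(Check: W+ + W- = 66 should equal n(n+1)/2 = 66.)
Step 4: Test statistic W = min(W+, W-) = 29.
Step 5: Ties in |d|, so use the tie-corrected normal approximation.
        E[W] = n(n+1)/4 = 11*12/4 = 33.
        Tie groups: |d|=2 (t=3), |d|=3 (t=2), |d|=7 (t=2); sum(t^3 - t) = 36.
        Var[W] = n(n+1)(2n+1)/24 - sum(t^3-t)/48 = 3036/24 - 36/48 = 125.75.
        z = (W - E[W]) / sqrt(Var[W]) = (29 - 33) / 11.2138 = -0.3567.
        Two-sided p = 2*Phi(z) = 0.721315.
Step 6: alpha = 0.05. fail to reject H0.

W+ = 29, W- = 37, W = min = 29, p = 0.721315, fail to reject H0.
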